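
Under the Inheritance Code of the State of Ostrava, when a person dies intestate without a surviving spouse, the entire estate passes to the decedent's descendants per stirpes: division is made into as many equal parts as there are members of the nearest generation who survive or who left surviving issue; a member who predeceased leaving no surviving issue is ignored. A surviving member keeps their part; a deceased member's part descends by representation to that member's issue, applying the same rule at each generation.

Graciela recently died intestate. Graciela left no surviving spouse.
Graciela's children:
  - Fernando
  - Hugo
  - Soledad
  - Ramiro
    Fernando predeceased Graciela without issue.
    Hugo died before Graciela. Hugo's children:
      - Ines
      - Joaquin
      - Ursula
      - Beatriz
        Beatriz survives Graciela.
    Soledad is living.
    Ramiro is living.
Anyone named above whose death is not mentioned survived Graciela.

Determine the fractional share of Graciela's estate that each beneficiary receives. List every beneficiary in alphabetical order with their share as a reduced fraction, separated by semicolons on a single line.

Beatriz 1/12; Ines 1/12; Joaquin 1/12; Ramiro 1/3; Soledad 1/3; Ursula 1/12

There is no surviving spouse, so the entire estate passes to Graciela's descendants per stirpes.
Fernando left no surviving issue, so that branch lapses and is disregarded.
The estate is divided into 3 equal shares of 1/3 among Hugo, Soledad, Ramiro.
Hugo predeceased; the 1/3 allotted to Hugo's branch passes to Hugo's issue by representation.
The 1/3 is divided into 4 equal shares of 1/12 among Ines, Joaquin, Ursula, Beatriz.
Ines is living and takes 1/12.
Joaquin is living and takes 1/12.
Ursula is living and takes 1/12.
Beatriz is living and takes 1/12.
Soledad is living and takes 1/3.
Ramiro is living and takes 1/3.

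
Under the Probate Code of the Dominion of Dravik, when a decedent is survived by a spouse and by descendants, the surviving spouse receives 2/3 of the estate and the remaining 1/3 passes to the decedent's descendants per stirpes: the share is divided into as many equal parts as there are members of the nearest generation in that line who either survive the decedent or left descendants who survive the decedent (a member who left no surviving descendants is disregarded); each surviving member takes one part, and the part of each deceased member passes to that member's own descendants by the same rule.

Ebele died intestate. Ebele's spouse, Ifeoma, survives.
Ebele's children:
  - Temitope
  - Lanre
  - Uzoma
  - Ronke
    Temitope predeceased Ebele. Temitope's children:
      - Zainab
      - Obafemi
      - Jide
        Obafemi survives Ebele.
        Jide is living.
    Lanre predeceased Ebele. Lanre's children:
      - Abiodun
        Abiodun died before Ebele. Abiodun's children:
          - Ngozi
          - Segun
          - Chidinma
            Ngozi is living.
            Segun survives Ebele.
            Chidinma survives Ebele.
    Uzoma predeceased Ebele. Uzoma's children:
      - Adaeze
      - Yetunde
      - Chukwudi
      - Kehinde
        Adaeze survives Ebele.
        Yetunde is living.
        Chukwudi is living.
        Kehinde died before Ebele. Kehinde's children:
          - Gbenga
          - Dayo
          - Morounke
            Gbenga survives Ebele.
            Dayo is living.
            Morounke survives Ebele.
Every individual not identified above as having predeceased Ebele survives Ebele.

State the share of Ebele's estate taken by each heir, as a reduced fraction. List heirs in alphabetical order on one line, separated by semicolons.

Adaeze 1/48; Chidinma 1/36; Chukwudi 1/48; Dayo 1/144; Gbenga 1/144; Ifeoma 2/3; Jide 1/36; Morounke 1/144; Ngozi 1/36; Obafemi 1/36; Ronke 1/12; Segun 1/36; Yetunde 1/48; Zainab 1/36

Ifeoma, as surviving spouse, takes 2/3.
The remaining 1/3 passes to Ebele's descendants per stirpes.
The 1/3 is divided into 4 equal shares of 1/12 among Temitope, Lanre, Uzoma, Ronke.
Temitope predeceased; the 1/12 allotted to Temitope's branch passes to Temitope's issue by representation.
The 1/12 is divided into 3 equal shares of 1/36 among Zainab, Obafemi, Jide.
Zainab is living and takes 1/36.
Obafemi is living and takes 1/36.
Jide is living and takes 1/36.
Lanre predeceased; the 1/12 allotted to Lanre's branch passes to Lanre's issue by representation.
Abiodun's line is the sole branch at this level, so the full 1/12 passes to Abiodun's issue by representation.
The 1/12 is divided into 3 equal shares of 1/36 among Ngozi, Segun, Chidinma.
Ngozi is living and takes 1/36.
Segun is living and takes 1/36.
Chidinma is living and takes 1/36.
Uzoma predeceased; the 1/12 allotted to Uzoma's branch passes to Uzoma's issue by representation.
The 1/12 is divided into 4 equal shares of 1/48 among Adaeze, Yetunde, Chukwudi, Kehinde.
Adaeze is living and takes 1/48.
Yetunde is living and takes 1/48.
Chukwudi is living and takes 1/48.
Kehinde predeceased; the 1/48 allotted to Kehinde's branch passes to Kehinde's issue by representation.
The 1/48 is divided into 3 equal shares of 1/144 among Gbenga, Dayo, Morounke.
Gbenga is living and takes 1/144.
Dayo is living and takes 1/144.
Morounke is living and takes 1/144.
Ronke is living and takes 1/12.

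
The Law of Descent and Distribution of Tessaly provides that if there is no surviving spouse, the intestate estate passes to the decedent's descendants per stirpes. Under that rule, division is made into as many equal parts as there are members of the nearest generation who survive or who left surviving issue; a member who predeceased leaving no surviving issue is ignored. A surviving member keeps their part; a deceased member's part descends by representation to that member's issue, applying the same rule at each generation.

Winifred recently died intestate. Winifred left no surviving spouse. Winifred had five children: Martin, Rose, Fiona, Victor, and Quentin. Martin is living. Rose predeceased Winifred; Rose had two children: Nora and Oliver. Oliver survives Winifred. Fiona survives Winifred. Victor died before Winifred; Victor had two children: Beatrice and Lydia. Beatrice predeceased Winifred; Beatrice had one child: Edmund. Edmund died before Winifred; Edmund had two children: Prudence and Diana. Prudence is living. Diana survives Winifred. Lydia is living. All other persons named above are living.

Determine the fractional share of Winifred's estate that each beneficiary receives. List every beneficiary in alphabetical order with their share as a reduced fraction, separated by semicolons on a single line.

Diana 1/20; Fiona 1/5; Lydia 1/10; Martin 1/5; Nora 1/10; Oliver 1/10; Prudence 1/20; Quentin 1/5

There is no surviving spouse, so the entire estate passes to Winifred's descendants per stirpes.
The estate is divided into 5 equal shares of 1/5 among Martin, Rose, Fiona, Victor, Quentin.
Martin is living and takes 1/5.
Rose predeceased; the 1/5 allotted to Rose's branch passes to Rose's issue by representation.
The 1/5 is divided into 2 equal shares of 1/10 among Nora, Oliver.
Nora is living and takes 1/10.
Oliver is living and takes 1/10.
Fiona is living and takes 1/5.
Victor predeceased; the 1/5 allotted to Victor's branch passes to Victor's issue by representation.
The 1/5 is divided into 2 equal shares of 1/10 among Beatrice, Lydia.
Beatrice predeceased; the 1/10 allotted to Beatrice's branch passes to Beatrice's issue by representation.
Edmund's line is the sole branch at this level, so the full 1/10 passes to Edmund's issue by representation.
The 1/10 is divided into 2 equal shares of 1/20 among Prudence, Diana.
Prudence is living and takes 1/20.
Diana is living and takes 1/20.
Lydia is living and takes 1/10.
Quentin is living and takes 1/5.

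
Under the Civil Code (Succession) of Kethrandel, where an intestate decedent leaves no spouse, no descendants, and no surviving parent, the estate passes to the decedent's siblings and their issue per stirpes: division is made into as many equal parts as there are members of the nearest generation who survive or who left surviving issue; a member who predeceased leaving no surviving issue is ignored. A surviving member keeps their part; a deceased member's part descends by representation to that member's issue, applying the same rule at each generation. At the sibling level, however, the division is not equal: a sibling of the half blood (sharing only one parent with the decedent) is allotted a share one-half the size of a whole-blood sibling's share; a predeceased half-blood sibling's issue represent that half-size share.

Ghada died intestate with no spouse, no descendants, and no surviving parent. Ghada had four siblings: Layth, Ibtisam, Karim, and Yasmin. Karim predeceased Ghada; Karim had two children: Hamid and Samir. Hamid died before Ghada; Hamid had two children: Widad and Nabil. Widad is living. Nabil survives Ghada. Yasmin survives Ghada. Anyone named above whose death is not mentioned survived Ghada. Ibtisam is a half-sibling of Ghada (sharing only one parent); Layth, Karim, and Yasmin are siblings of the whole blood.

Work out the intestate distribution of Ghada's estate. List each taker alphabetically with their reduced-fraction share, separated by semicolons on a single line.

No spouse, descendants, or parent survives, so the estate passes to Ghada's siblings per stirpes.
Half-blood siblings count for one-half the weight of whole-blood siblings at the initial division.
Dividing 1 in proportion to weights (total weight 7/2): Layth (weight 1) → 2/7; Ibtisam (weight 1/2) → 1/7; Karim (weight 1) → 2/7; Yasmin (weight 1) → 2/7.
Layth is living and takes 2/7.
Ibtisam is living and takes 1/7.
Karim predeceased; the 2/7 allotted to Karim's branch passes to Karim's issue by representation.
The 2/7 is divided into 2 equal shares of 1/7 among Hamid, Samir.
Hamid predeceased; the 1/7 allotted to Hamid's branch passes to Hamid's issue by representation.
The 1/7 is divided into 2 equal shares of 1/14 among Widad, Nabil.
Widad is living and takes 1/14.
Nabil is living and takes 1/14.
Samir is living and takes 1/7.
Yasmin is living and takes 2/7.

Ibtisam 1/7; Layth 2/7; Nabil 1/14; Samir 1/7; Widad 1/14; Yasmin 2/7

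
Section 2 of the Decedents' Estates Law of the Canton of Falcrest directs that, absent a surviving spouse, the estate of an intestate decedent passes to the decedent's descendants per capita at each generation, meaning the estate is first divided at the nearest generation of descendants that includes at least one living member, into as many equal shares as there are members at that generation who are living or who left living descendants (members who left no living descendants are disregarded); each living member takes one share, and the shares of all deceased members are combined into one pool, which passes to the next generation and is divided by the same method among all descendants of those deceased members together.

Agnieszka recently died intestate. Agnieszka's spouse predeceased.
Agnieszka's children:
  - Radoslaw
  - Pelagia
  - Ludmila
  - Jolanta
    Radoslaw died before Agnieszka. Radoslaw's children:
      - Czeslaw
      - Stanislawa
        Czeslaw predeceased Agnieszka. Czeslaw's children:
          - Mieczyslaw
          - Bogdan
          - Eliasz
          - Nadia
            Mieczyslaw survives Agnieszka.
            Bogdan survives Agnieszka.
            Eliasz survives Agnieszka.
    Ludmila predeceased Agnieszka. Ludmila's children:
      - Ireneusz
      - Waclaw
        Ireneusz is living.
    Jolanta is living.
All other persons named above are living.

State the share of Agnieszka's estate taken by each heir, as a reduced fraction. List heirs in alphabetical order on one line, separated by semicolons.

There is no surviving spouse, so the entire estate passes to Agnieszka's descendants per capita at each generation.
At generation 1 (Radoslaw, Pelagia, Ludmila, Jolanta) there are 4 shares of (1)/4 = 1/4 each.
Living: Pelagia and Jolanta — each takes 1/4.
Deceased: Radoslaw and Ludmila. Their combined 1/2 is pooled and carried to generation 2.
At generation 2 (Czeslaw, Stanislawa, Ireneusz, Waclaw) there are 4 shares of (1/2)/4 = 1/8 each.
Living: Stanislawa, Ireneusz, and Waclaw — each takes 1/8.
Deceased: Czeslaw. That 1/8 share is carried to generation 3.
At generation 3 (Mieczyslaw, Bogdan, Eliasz, Nadia) there are 4 shares of (1/8)/4 = 1/32 each.
Living: Mieczyslaw, Bogdan, Eliasz, and Nadia — each takes 1/32.

Bogdan 1/32; Eliasz 1/32; Ireneusz 1/8; Jolanta 1/4; Mieczyslaw 1/32; Nadia 1/32; Pelagia 1/4; Stanislawa 1/8; Waclaw 1/8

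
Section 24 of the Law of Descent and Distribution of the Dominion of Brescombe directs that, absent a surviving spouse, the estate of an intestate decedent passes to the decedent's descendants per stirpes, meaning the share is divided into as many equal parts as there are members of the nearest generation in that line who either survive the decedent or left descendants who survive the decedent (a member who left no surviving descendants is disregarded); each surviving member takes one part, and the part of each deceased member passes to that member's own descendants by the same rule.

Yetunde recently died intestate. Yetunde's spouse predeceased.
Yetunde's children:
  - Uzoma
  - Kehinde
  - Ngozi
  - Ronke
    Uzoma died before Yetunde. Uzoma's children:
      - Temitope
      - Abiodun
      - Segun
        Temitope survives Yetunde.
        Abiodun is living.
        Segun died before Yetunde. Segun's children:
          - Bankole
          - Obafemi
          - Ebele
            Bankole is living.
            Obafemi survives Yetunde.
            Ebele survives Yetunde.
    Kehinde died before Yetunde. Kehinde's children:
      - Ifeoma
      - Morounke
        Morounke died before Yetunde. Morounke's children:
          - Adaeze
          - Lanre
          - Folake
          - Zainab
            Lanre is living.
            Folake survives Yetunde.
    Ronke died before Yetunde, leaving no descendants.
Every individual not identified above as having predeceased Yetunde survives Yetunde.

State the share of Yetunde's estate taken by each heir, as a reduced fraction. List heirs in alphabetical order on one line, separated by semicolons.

There is no surviving spouse, so the entire estate passes to Yetunde's descendants per stirpes.
Ronke left no surviving issue, so that branch lapses and is disregarded.
The estate is divided into 3 equal shares of 1/3 among Uzoma, Kehinde, Ngozi.
Uzoma predeceased; the 1/3 allotted to Uzoma's branch passes to Uzoma's issue by representation.
The 1/3 is divided into 3 equal shares of 1/9 among Temitope, Abiodun, Segun.
Temitope is living and takes 1/9.
Abiodun is living and takes 1/9.
Segun predeceased; the 1/9 allotted to Segun's branch passes to Segun's issue by representation.
The 1/9 is divided into 3 equal shares of 1/27 among Bankole, Obafemi, Ebele.
Bankole is living and takes 1/27.
Obafemi is living and takes 1/27.
Ebele is living and takes 1/27.
Kehinde predeceased; the 1/3 allotted to Kehinde's branch passes to Kehinde's issue by representation.
The 1/3 is divided into 2 equal shares of 1/6 among Ifeoma, Morounke.
Ifeoma is living and takes 1/6.
Morounke predeceased; the 1/6 allotted to Morounke's branch passes to Morounke's issue by representation.
The 1/6 is divided into 4 equal shares of 1/24 among Adaeze, Lanre, Folake, Zainab.
Adaeze is living and takes 1/24.
Lanre is living and takes 1/24.
Folake is living and takes 1/24.
Zainab is living and takes 1/24.
Ngozi is living and takes 1/3.

Abiodun 1/9; Adaeze 1/24; Bankole 1/27; Ebele 1/27; Folake 1/24; Ifeoma 1/6; Lanre 1/24; Ngozi 1/3; Obafemi 1/27; Temitope 1/9; Zainab 1/24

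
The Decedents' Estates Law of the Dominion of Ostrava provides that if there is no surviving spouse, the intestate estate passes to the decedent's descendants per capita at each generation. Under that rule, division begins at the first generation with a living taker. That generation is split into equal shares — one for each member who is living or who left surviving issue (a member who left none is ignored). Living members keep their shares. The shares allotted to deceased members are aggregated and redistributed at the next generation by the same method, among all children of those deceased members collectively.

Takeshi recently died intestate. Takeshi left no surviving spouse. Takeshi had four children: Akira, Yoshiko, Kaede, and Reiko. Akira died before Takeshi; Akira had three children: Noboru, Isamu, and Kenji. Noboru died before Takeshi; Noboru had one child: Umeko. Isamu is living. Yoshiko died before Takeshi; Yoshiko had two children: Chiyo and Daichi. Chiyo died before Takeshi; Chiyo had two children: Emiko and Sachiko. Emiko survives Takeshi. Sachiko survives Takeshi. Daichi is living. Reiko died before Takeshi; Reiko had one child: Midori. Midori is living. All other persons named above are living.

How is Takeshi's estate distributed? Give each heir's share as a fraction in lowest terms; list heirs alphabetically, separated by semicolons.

Daichi 1/8; Emiko 1/12; Isamu 1/8; Kaede 1/4; Kenji 1/8; Midori 1/8; Sachiko 1/12; Umeko 1/12

There is no surviving spouse, so the entire estate passes to Takeshi's descendants per capita at each generation.
At generation 1 (Akira, Yoshiko, Kaede, Reiko) there are 4 shares of (1)/4 = 1/4 each.
Living: Kaede — each takes 1/4.
Deceased: Akira, Yoshiko, and Reiko. Their combined 3/4 is pooled and carried to generation 2.
At generation 2 (Noboru, Isamu, Kenji, Chiyo, Daichi, Midori) there are 6 shares of (3/4)/6 = 1/8 each.
Living: Isamu, Kenji, Daichi, and Midori — each takes 1/8.
Deceased: Noboru and Chiyo. Their combined 1/4 is pooled and carried to generation 3.
At generation 3 (Umeko, Emiko, Sachiko) there are 3 shares of (1/4)/3 = 1/12 each.
Living: Umeko, Emiko, and Sachiko — each takes 1/12.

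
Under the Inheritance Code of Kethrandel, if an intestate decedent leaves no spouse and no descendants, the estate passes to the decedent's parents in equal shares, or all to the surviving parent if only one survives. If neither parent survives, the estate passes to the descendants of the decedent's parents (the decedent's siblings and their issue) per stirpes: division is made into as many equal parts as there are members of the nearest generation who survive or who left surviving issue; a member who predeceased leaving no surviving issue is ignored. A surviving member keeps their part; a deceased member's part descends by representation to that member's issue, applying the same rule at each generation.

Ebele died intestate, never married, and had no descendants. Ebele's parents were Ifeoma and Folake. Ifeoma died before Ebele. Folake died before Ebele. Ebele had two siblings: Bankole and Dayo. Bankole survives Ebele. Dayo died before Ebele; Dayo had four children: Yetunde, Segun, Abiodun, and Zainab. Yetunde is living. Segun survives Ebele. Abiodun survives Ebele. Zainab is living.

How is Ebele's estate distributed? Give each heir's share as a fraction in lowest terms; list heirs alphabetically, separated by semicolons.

Abiodun 1/8; Bankole 1/2; Segun 1/8; Yetunde 1/8; Zainab 1/8

Neither parent survives and there are no descendants, so the estate passes to Ebele's siblings and their issue per stirpes.
The estate is divided into 2 equal shares of 1/2 among Bankole, Dayo.
Bankole is living and takes 1/2.
Dayo predeceased; the 1/2 allotted to Dayo's branch passes to Dayo's issue by representation.
The 1/2 is divided into 4 equal shares of 1/8 among Yetunde, Segun, Abiodun, Zainab.
Yetunde is living and takes 1/8.
Segun is living and takes 1/8.
Abiodun is living and takes 1/8.
Zainab is living and takes 1/8.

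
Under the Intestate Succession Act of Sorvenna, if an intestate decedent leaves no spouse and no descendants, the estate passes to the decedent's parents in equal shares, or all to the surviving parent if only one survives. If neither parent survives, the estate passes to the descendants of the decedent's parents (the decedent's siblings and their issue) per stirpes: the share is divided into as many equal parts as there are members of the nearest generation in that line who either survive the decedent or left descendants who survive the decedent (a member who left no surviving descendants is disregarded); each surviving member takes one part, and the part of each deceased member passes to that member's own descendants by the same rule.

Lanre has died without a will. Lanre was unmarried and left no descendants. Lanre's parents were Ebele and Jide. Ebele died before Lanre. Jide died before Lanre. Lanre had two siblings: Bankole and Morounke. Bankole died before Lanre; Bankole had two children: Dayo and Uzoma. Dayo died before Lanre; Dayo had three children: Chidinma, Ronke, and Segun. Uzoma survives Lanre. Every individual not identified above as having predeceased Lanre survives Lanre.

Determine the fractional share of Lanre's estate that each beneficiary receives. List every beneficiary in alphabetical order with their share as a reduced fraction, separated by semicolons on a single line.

Neither parent survives and there are no descendants, so the estate passes to Lanre's siblings and their issue per stirpes.
The estate is divided into 2 equal shares of 1/2 among Bankole, Morounke.
Bankole predeceased; the 1/2 allotted to Bankole's branch passes to Bankole's issue by representation.
The 1/2 is divided into 2 equal shares of 1/4 among Dayo, Uzoma.
Dayo predeceased; the 1/4 allotted to Dayo's branch passes to Dayo's issue by representation.
The 1/4 is divided into 3 equal shares of 1/12 among Chidinma, Ronke, Segun.
Chidinma is living and takes 1/12.
Ronke is living and takes 1/12.
Segun is living and takes 1/12.
Uzoma is living and takes 1/4.
Morounke is living and takes 1/2.

Chidinma 1/12; Morounke 1/2; Ronke 1/12; Segun 1/12; Uzoma 1/4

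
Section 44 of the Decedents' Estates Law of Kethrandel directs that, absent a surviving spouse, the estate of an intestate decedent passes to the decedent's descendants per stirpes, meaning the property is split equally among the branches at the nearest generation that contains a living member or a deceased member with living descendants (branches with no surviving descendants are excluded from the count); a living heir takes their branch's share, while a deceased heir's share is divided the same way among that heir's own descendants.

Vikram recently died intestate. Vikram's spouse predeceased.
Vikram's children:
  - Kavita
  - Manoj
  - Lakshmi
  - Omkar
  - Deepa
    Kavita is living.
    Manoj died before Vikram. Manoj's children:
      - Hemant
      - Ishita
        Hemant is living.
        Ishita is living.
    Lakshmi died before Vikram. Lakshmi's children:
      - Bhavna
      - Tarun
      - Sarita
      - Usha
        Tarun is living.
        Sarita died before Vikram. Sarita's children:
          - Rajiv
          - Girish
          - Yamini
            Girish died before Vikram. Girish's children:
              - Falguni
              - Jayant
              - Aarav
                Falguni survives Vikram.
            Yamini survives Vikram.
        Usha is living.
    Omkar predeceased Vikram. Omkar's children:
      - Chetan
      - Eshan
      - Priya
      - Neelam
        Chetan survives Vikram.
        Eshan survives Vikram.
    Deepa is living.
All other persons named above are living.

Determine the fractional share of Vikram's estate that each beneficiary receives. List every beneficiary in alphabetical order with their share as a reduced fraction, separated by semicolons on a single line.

There is no surviving spouse, so the entire estate passes to Vikram's descendants per stirpes.
The estate is divided into 5 equal shares of 1/5 among Kavita, Manoj, Lakshmi, Omkar, Deepa.
Kavita is living and takes 1/5.
Manoj predeceased; the 1/5 allotted to Manoj's branch passes to Manoj's issue by representation.
The 1/5 is divided into 2 equal shares of 1/10 among Hemant, Ishita.
Hemant is living and takes 1/10.
Ishita is living and takes 1/10.
Lakshmi predeceased; the 1/5 allotted to Lakshmi's branch passes to Lakshmi's issue by representation.
The 1/5 is divided into 4 equal shares of 1/20 among Bhavna, Tarun, Sarita, Usha.
Bhavna is living and takes 1/20.
Tarun is living and takes 1/20.
Sarita predeceased; the 1/20 allotted to Sarita's branch passes to Sarita's issue by representation.
The 1/20 is divided into 3 equal shares of 1/60 among Rajiv, Girish, Yamini.
Rajiv is living and takes 1/60.
Girish predeceased; the 1/60 allotted to Girish's branch passes to Girish's issue by representation.
The 1/60 is divided into 3 equal shares of 1/180 among Falguni, Jayant, Aarav.
Falguni is living and takes 1/180.
Jayant is living and takes 1/180.
Aarav is living and takes 1/180.
Yamini is living and takes 1/60.
Usha is living and takes 1/20.
Omkar predeceased; the 1/5 allotted to Omkar's branch passes to Omkar's issue by representation.
The 1/5 is divided into 4 equal shares of 1/20 among Chetan, Eshan, Priya, Neelam.
Chetan is living and takes 1/20.
Eshan is living and takes 1/20.
Priya is living and takes 1/20.
Neelam is living and takes 1/20.
Deepa is living and takes 1/5.

Aarav 1/180; Bhavna 1/20; Chetan 1/20; Deepa 1/5; Eshan 1/20; Falguni 1/180; Hemant 1/10; Ishita 1/10; Jayant 1/180; Kavita 1/5; Neelam 1/20; Priya 1/20; Rajiv 1/60; Tarun 1/20; Usha 1/20; Yamini 1/60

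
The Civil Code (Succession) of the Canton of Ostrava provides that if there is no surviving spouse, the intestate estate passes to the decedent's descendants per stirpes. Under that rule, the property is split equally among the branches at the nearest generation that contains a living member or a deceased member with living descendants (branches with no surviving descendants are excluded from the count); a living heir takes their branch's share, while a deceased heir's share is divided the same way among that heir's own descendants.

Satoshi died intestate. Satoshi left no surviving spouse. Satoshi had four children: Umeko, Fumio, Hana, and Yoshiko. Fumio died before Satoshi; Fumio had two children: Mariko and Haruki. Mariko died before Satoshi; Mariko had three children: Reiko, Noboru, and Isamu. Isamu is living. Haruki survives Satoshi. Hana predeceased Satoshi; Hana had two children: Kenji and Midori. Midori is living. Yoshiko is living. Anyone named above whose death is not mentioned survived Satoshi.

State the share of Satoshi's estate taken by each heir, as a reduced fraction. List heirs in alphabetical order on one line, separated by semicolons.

There is no surviving spouse, so the entire estate passes to Satoshi's descendants per stirpes.
The estate is divided into 4 equal shares of 1/4 among Umeko, Fumio, Hana, Yoshiko.
Umeko is living and takes 1/4.
Fumio predeceased; the 1/4 allotted to Fumio's branch passes to Fumio's issue by representation.
The 1/4 is divided into 2 equal shares of 1/8 among Mariko, Haruki.
Mariko predeceased; the 1/8 allotted to Mariko's branch passes to Mariko's issue by representation.
The 1/8 is divided into 3 equal shares of 1/24 among Reiko, Noboru, Isamu.
Reiko is living and takes 1/24.
Noboru is living and takes 1/24.
Isamu is living and takes 1/24.
Haruki is living and takes 1/8.
Hana predeceased; the 1/4 allotted to Hana's branch passes to Hana's issue by representation.
The 1/4 is divided into 2 equal shares of 1/8 among Kenji, Midori.
Kenji is living and takes 1/8.
Midori is living and takes 1/8.
Yoshiko is living and takes 1/4.

Haruki 1/8; Isamu 1/24; Kenji 1/8; Midori 1/8; Noboru 1/24; Reiko 1/24; Umeko 1/4; Yoshiko 1/4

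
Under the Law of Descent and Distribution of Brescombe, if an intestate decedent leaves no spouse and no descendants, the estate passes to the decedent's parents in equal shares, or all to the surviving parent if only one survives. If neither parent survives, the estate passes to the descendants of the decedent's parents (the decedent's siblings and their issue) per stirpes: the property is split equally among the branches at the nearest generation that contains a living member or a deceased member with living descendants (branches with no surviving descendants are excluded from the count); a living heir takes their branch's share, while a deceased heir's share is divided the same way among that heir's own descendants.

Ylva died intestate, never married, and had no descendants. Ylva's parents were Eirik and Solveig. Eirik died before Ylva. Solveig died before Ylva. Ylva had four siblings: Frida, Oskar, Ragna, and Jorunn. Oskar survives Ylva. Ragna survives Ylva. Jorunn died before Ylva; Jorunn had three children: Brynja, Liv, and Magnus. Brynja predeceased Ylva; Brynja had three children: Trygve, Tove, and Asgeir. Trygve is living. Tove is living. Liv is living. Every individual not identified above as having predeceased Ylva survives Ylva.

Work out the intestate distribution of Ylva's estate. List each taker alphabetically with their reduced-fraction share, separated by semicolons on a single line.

Asgeir 1/36; Frida 1/4; Liv 1/12; Magnus 1/12; Oskar 1/4; Ragna 1/4; Tove 1/36; Trygve 1/36

Neither parent survives and there are no descendants, so the estate passes to Ylva's siblings and their issue per stirpes.
The estate is divided into 4 equal shares of 1/4 among Frida, Oskar, Ragna, Jorunn.
Frida is living and takes 1/4.
Oskar is living and takes 1/4.
Ragna is living and takes 1/4.
Jorunn predeceased; the 1/4 allotted to Jorunn's branch passes to Jorunn's issue by representation.
The 1/4 is divided into 3 equal shares of 1/12 among Brynja, Liv, Magnus.
Brynja predeceased; the 1/12 allotted to Brynja's branch passes to Brynja's issue by representation.
The 1/12 is divided into 3 equal shares of 1/36 among Trygve, Tove, Asgeir.
Trygve is living and takes 1/36.
Tove is living and takes 1/36.
Asgeir is living and takes 1/36.
Liv is living and takes 1/12.
Magnus is living and takes 1/12.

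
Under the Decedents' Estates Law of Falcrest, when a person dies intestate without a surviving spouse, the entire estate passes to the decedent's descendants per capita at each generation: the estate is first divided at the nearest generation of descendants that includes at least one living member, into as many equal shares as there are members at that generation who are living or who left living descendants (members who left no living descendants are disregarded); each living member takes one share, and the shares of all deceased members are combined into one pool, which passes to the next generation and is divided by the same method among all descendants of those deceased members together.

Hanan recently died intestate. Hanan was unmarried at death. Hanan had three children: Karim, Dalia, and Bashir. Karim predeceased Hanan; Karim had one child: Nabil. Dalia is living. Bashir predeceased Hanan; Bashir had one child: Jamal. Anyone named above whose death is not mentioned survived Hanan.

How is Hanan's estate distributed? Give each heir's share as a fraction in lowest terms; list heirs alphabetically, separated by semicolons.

Dalia 1/3; Jamal 1/3; Nabil 1/3

There is no surviving spouse, so the entire estate passes to Hanan's descendants per capita at each generation.
At generation 1 (Karim, Dalia, Bashir) there are 3 shares of (1)/3 = 1/3 each.
Living: Dalia — each takes 1/3.
Deceased: Karim and Bashir. Their combined 2/3 is pooled and carried to generation 2.
At generation 2 (Nabil, Jamal) there are 2 shares of (2/3)/2 = 1/3 each.
Living: Nabil and Jamal — each takes 1/3.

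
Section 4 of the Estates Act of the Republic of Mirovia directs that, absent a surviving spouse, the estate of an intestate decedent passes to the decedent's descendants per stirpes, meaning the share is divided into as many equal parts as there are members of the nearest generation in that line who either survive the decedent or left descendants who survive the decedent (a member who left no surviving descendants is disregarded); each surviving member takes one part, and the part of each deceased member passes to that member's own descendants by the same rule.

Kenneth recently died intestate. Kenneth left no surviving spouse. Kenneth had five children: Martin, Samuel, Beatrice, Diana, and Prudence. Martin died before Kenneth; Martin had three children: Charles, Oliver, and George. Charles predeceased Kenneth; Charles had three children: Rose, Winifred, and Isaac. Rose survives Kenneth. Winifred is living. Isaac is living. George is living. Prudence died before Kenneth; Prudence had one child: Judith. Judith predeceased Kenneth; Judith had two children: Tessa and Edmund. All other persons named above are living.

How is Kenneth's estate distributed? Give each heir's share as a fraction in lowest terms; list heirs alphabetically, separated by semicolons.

Beatrice 1/5; Diana 1/5; Edmund 1/10; George 1/15; Isaac 1/45; Oliver 1/15; Rose 1/45; Samuel 1/5; Tessa 1/10; Winifred 1/45

There is no surviving spouse, so the entire estate passes to Kenneth's descendants per stirpes.
The estate is divided into 5 equal shares of 1/5 among Martin, Samuel, Beatrice, Diana, Prudence.
Martin predeceased; the 1/5 allotted to Martin's branch passes to Martin's issue by representation.
The 1/5 is divided into 3 equal shares of 1/15 among Charles, Oliver, George.
Charles predeceased; the 1/15 allotted to Charles's branch passes to Charles's issue by representation.
The 1/15 is divided into 3 equal shares of 1/45 among Rose, Winifred, Isaac.
Rose is living and takes 1/45.
Winifred is living and takes 1/45.
Isaac is living and takes 1/45.
Oliver is living and takes 1/15.
George is living and takes 1/15.
Samuel is living and takes 1/5.
Beatrice is living and takes 1/5.
Diana is living and takes 1/5.
Prudence predeceased; the 1/5 allotted to Prudence's branch passes to Prudence's issue by representation.
Judith's line is the sole branch at this level, so the full 1/5 passes to Judith's issue by representation.
The 1/5 is divided into 2 equal shares of 1/10 among Tessa, Edmund.
Tessa is living and takes 1/10.
Edmund is living and takes 1/10.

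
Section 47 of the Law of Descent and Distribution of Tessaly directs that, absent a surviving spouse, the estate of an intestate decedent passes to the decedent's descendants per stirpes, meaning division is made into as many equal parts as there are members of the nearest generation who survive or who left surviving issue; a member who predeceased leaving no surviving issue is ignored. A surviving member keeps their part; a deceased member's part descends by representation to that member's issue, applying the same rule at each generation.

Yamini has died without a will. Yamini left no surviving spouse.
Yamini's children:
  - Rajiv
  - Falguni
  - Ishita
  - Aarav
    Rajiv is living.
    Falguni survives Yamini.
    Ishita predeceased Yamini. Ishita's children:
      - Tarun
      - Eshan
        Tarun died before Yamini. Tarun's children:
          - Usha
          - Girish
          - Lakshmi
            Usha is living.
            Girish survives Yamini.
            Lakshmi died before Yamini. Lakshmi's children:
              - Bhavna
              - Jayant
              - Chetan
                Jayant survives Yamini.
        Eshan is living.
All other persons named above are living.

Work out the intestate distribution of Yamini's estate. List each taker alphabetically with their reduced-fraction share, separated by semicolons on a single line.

Aarav 1/4; Bhavna 1/72; Chetan 1/72; Eshan 1/8; Falguni 1/4; Girish 1/24; Jayant 1/72; Rajiv 1/4; Usha 1/24

There is no surviving spouse, so the entire estate passes to Yamini's descendants per stirpes.
The estate is divided into 4 equal shares of 1/4 among Rajiv, Falguni, Ishita, Aarav.
Rajiv is living and takes 1/4.
Falguni is living and takes 1/4.
Ishita predeceased; the 1/4 allotted to Ishita's branch passes to Ishita's issue by representation.
The 1/4 is divided into 2 equal shares of 1/8 among Tarun, Eshan.
Tarun predeceased; the 1/8 allotted to Tarun's branch passes to Tarun's issue by representation.
The 1/8 is divided into 3 equal shares of 1/24 among Usha, Girish, Lakshmi.
Usha is living and takes 1/24.
Girish is living and takes 1/24.
Lakshmi predeceased; the 1/24 allotted to Lakshmi's branch passes to Lakshmi's issue by representation.
The 1/24 is divided into 3 equal shares of 1/72 among Bhavna, Jayant, Chetan.
Bhavna is living and takes 1/72.
Jayant is living and takes 1/72.
Chetan is living and takes 1/72.
Eshan is living and takes 1/8.
Aarav is living and takes 1/4.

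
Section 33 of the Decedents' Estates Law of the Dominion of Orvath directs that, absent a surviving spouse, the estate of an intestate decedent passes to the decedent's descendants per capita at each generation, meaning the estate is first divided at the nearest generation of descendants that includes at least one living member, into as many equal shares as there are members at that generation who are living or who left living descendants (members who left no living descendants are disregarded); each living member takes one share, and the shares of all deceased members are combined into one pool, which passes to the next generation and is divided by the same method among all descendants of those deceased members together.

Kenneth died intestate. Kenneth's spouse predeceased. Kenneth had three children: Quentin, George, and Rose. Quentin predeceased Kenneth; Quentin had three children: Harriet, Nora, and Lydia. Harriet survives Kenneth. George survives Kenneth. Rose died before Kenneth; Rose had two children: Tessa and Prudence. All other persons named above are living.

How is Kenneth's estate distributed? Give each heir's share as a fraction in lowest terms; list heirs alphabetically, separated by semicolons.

George 1/3; Harriet 2/15; Lydia 2/15; Nora 2/15; Prudence 2/15; Tessa 2/15

There is no surviving spouse, so the entire estate passes to Kenneth's descendants per capita at each generation.
At generation 1 (Quentin, George, Rose) there are 3 shares of (1)/3 = 1/3 each.
Living: George — each takes 1/3.
Deceased: Quentin and Rose. Their combined 2/3 is pooled and carried to generation 2.
At generation 2 (Harriet, Nora, Lydia, Tessa, Prudence) there are 5 shares of (2/3)/5 = 2/15 each.
Living: Harriet, Nora, Lydia, Tessa, and Prudence — each takes 2/15.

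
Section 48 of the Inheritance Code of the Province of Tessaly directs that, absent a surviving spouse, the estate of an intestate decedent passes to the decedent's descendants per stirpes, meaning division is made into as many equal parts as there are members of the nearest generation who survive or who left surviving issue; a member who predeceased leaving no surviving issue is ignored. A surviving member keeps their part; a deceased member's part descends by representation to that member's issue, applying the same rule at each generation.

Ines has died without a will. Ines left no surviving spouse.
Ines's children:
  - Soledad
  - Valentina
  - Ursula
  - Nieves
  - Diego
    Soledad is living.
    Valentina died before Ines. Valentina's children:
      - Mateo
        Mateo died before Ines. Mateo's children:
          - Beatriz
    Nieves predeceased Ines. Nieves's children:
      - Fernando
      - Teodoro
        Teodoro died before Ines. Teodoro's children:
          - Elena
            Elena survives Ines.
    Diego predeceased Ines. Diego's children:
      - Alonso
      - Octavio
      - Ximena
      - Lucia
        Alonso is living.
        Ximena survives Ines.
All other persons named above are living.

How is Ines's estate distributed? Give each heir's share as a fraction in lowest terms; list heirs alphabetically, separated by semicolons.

There is no surviving spouse, so the entire estate passes to Ines's descendants per stirpes.
The estate is divided into 5 equal shares of 1/5 among Soledad, Valentina, Ursula, Nieves, Diego.
Soledad is living and takes 1/5.
Valentina predeceased; the 1/5 allotted to Valentina's branch passes to Valentina's issue by representation.
Mateo's line is the sole branch at this level, so the full 1/5 passes to Mateo's issue by representation.
Beatriz is the sole taker at this level and receives the full 1/5.
Ursula is living and takes 1/5.
Nieves predeceased; the 1/5 allotted to Nieves's branch passes to Nieves's issue by representation.
The 1/5 is divided into 2 equal shares of 1/10 among Fernando, Teodoro.
Fernando is living and takes 1/10.
Teodoro predeceased; the 1/10 allotted to Teodoro's branch passes to Teodoro's issue by representation.
Elena is the sole taker at this level and receives the full 1/10.
Diego predeceased; the 1/5 allotted to Diego's branch passes to Diego's issue by representation.
The 1/5 is divided into 4 equal shares of 1/20 among Alonso, Octavio, Ximena, Lucia.
Alonso is living and takes 1/20.
Octavio is living and takes 1/20.
Ximena is living and takes 1/20.
Lucia is living and takes 1/20.

Alonso 1/20; Beatriz 1/5; Elena 1/10; Fernando 1/10; Lucia 1/20; Octavio 1/20; Soledad 1/5; Ursula 1/5; Ximena 1/20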